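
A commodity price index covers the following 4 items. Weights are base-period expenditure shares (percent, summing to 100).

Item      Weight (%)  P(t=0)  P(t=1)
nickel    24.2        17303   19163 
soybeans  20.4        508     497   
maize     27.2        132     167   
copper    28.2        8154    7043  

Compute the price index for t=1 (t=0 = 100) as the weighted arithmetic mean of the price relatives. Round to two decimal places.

nickel: 24.2 × (19163/17303) = 24.2 × 1.107496 = 26.8014
soybeans: 20.4 × (497/508) = 20.4 × 0.978346 = 19.9583
maize: 27.2 × (167/132) = 27.2 × 1.265152 = 34.4121
copper: 28.2 × (7043/8154) = 28.2 × 0.863748 = 24.3577
Index = Σ wᵢ·(p₁ᵢ/p₀ᵢ) = 26.8014 + 19.9583 + 34.4121 + 24.3577 = 105.5295

105.53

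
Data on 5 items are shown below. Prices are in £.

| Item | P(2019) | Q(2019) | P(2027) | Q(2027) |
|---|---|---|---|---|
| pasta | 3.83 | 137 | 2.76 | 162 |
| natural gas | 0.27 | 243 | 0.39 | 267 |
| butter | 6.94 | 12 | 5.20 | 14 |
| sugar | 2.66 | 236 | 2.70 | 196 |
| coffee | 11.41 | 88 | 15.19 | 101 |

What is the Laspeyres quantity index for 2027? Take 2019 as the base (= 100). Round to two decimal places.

Laspeyres quantity index uses base-period prices as weights.
ΣP(2019)·Q(2027) = 3.83×162 + 0.27×267 + 6.94×14 + 2.66×196 + 11.41×101 = 620.46 + 72.09 + 97.16 + 521.36 + 1152.41 = 2463.48
ΣP(2019)·Q(2019) = 3.83×137 + 0.27×243 + 6.94×12 + 2.66×236 + 11.41×88 = 524.71 + 65.61 + 83.28 + 627.76 + 1004.08 = 2305.44
Index = 2463.48 / 2305.44 × 100 = 106.8551

106.86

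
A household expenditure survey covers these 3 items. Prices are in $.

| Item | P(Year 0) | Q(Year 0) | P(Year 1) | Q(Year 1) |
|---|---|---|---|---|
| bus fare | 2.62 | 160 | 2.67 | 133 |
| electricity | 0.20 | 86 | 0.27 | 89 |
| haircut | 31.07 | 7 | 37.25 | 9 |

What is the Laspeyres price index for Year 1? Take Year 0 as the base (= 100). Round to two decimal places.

Laspeyres price index uses base-period quantities as weights.
ΣP(Year 1)·Q(Year 0) = 2.67×160 + 0.27×86 + 37.25×7 = 427.2 + 23.22 + 260.75 = 711.17
ΣP(Year 0)·Q(Year 0) = 2.62×160 + 0.20×86 + 31.07×7 = 419.2 + 17.2 + 217.49 = 653.89
Index = 711.17 / 653.89 × 100 = 108.7599

108.76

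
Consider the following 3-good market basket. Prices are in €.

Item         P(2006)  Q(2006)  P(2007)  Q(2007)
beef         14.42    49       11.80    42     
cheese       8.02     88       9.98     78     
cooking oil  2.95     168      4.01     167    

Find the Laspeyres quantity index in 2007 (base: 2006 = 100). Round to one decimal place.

Laspeyres quantity index uses base-period prices as weights.
ΣP(2006)·Q(2007) = 14.42×42 + 8.02×78 + 2.95×167 = 605.64 + 625.56 + 492.65 = 1723.85
ΣP(2006)·Q(2006) = 14.42×49 + 8.02×88 + 2.95×168 = 706.58 + 705.76 + 495.6 = 1907.94
Index = 1723.85 / 1907.94 × 100 = 90.3514

90.4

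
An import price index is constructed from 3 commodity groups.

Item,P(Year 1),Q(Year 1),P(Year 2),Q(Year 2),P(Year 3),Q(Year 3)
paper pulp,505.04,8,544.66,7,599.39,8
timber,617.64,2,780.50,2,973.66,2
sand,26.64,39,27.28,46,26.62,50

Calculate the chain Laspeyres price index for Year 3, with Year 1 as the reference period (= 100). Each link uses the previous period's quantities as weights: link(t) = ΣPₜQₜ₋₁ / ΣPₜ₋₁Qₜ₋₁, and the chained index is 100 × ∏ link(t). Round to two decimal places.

122.90

Link Year 1→Year 2:
ΣP(Year 2)Q(Year 1) = 544.66×8 + 780.50×2 + 27.28×39 = 4357.28 + 1561 + 1063.92 = 6982.2
ΣP(Year 1)Q(Year 1) = 505.04×8 + 617.64×2 + 26.64×39 = 4040.32 + 1235.28 + 1038.96 = 6314.56
link = 6982.2/6314.56 = 1.105730
Link Year 2→Year 3:
ΣP(Year 3)Q(Year 2) = 599.39×7 + 973.66×2 + 26.62×46 = 4195.73 + 1947.32 + 1224.52 = 7367.57
ΣP(Year 2)Q(Year 2) = 544.66×7 + 780.50×2 + 27.28×46 = 3812.62 + 1561 + 1254.88 = 6628.5
link = 7367.57/6628.5 = 1.111499
Chained index = 100 × 1.105730 × 1.111499 = 122.9018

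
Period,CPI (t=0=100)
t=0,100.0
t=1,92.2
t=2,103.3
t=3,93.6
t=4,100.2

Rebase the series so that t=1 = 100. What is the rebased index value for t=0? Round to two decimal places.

108.46

Rebased(t=0) = 100.0 / 92.2 × 100 = 108.4599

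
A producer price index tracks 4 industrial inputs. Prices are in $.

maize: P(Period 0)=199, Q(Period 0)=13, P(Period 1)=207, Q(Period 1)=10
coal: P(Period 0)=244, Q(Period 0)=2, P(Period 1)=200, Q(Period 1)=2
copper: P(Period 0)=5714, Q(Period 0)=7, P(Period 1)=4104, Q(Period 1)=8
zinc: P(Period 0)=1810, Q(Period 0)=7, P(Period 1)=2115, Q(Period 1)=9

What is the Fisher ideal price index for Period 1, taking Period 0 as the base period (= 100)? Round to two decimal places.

Laspeyres component (base-period weights):
ΣP(Period 1)Q(Period 0) = 207×13 + 200×2 + 4104×7 + 2115×7 = 2691 + 400 + 28728 + 14805 = 46624
ΣP(Period 0)Q(Period 0) = 199×13 + 244×2 + 5714×7 + 1810×7 = 2587 + 488 + 39998 + 12670 = 55743
L = 46624 / 55743 × 100 = 83.6410
Paasche component (current-period weights):
ΣP(Period 1)Q(Period 1) = 207×10 + 200×2 + 4104×8 + 2115×9 = 2070 + 400 + 32832 + 19035 = 54337
ΣP(Period 0)Q(Period 1) = 199×10 + 244×2 + 5714×8 + 1810×9 = 1990 + 488 + 45712 + 16290 = 64480
P = 54337 / 64480 × 100 = 84.2695
Fisher = √(L × P) = √(83.6410 × 84.2695) = 83.9547

83.95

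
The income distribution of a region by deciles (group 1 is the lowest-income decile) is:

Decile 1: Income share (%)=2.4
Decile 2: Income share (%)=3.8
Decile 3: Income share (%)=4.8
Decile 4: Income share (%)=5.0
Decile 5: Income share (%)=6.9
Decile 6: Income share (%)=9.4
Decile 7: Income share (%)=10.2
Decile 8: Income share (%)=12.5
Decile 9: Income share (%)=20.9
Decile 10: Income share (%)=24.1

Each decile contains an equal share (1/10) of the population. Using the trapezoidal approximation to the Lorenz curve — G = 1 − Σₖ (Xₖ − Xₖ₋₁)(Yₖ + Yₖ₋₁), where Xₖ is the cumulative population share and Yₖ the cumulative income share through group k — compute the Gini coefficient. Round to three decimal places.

Cumulative income shares Yₖ: 0.0240, 0.0620, 0.1100, 0.1600, 0.2290, 0.3230, 0.4250, 0.5500, 0.7590, 1.0000
Σ (Xₖ−Xₖ₋₁)(Yₖ+Yₖ₋₁) = (1/10)(0.0240+0.0000) + (1/10)(0.0620+0.0240) + (1/10)(0.1100+0.0620) + (1/10)(0.1600+0.1100) + (1/10)(0.2290+0.1600) + (1/10)(0.3230+0.2290) + (1/10)(0.4250+0.3230) + (1/10)(0.5500+0.4250) + (1/10)(0.7590+0.5500) + (1/10)(1.0000+0.7590)
  = 0.0024 + 0.0086 + 0.0172 + 0.0270 + 0.0389 + 0.0552 + 0.0748 + 0.0975 + 0.1309 + 0.1759 = 0.6284
G = 1 − 0.6284 = 0.3716

0.372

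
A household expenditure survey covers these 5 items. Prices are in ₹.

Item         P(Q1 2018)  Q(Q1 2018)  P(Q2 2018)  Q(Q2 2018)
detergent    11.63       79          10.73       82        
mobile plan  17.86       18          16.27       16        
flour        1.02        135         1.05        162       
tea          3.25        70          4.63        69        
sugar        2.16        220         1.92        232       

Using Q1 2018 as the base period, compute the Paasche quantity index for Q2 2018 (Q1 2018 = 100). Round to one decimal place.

Paasche quantity index uses current-period prices as weights.
ΣP(Q2 2018)·Q(Q2 2018) = 10.73×82 + 16.27×16 + 1.05×162 + 4.63×69 + 1.92×232 = 879.86 + 260.32 + 170.1 + 319.47 + 445.44 = 2075.19
ΣP(Q2 2018)·Q(Q1 2018) = 10.73×79 + 16.27×18 + 1.05×135 + 4.63×70 + 1.92×220 = 847.67 + 292.86 + 141.75 + 324.1 + 422.4 = 2028.78
Index = 2075.19 / 2028.78 × 100 = 102.2876

102.3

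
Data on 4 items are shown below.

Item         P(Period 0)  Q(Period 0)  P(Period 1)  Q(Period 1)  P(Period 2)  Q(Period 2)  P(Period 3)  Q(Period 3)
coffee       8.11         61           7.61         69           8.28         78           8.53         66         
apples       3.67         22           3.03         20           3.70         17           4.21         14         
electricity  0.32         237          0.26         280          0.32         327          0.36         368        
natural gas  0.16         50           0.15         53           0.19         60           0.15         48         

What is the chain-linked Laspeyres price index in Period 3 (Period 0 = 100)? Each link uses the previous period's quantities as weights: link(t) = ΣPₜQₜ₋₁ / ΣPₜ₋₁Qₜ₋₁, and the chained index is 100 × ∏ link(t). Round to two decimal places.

106.52

Link Period 0→Period 1:
ΣP(Period 1)Q(Period 0) = 7.61×61 + 3.03×22 + 0.26×237 + 0.15×50 = 464.21 + 66.66 + 61.62 + 7.5 = 599.99
ΣP(Period 0)Q(Period 0) = 8.11×61 + 3.67×22 + 0.32×237 + 0.16×50 = 494.71 + 80.74 + 75.84 + 8 = 659.29
link = 599.99/659.29 = 0.910055
Link Period 1→Period 2:
ΣP(Period 2)Q(Period 1) = 8.28×69 + 3.70×20 + 0.32×280 + 0.19×53 = 571.32 + 74 + 89.6 + 10.07 = 744.99
ΣP(Period 1)Q(Period 1) = 7.61×69 + 3.03×20 + 0.26×280 + 0.15×53 = 525.09 + 60.6 + 72.8 + 7.95 = 666.44
link = 744.99/666.44 = 1.117865
Link Period 2→Period 3:
ΣP(Period 3)Q(Period 2) = 8.53×78 + 4.21×17 + 0.36×327 + 0.15×60 = 665.34 + 71.57 + 117.72 + 9 = 863.63
ΣP(Period 2)Q(Period 2) = 8.28×78 + 3.70×17 + 0.32×327 + 0.19×60 = 645.84 + 62.9 + 104.64 + 11.4 = 824.78
link = 863.63/824.78 = 1.047103
Chained index = 100 × 0.910055 × 1.117865 × 1.047103 = 106.5238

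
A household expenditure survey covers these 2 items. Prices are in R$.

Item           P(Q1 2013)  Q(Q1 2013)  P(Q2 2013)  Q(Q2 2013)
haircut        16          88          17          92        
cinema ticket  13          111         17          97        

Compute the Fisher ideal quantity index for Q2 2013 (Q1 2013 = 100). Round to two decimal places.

95.42

Laspeyres component (base-period weights):
ΣP(Q1 2013)Q(Q2 2013) = 16×92 + 13×97 = 1472 + 1261 = 2733
ΣP(Q1 2013)Q(Q1 2013) = 16×88 + 13×111 = 1408 + 1443 = 2851
L = 2733 / 2851 × 100 = 95.8611
Paasche component (current-period weights):
ΣP(Q2 2013)Q(Q2 2013) = 17×92 + 17×97 = 1564 + 1649 = 3213
ΣP(Q2 2013)Q(Q1 2013) = 17×88 + 17×111 = 1496 + 1887 = 3383
P = 3213 / 3383 × 100 = 94.9749
Fisher = √(L × P) = √(95.8611 × 94.9749) = 95.4170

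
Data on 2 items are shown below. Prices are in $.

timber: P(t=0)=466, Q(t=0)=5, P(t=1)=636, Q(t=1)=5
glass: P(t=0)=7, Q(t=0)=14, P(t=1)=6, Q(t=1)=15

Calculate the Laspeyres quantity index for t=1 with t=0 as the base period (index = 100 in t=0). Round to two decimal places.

Laspeyres quantity index uses base-period prices as weights.
ΣP(t=0)·Q(t=1) = 466×5 + 7×15 = 2330 + 105 = 2435
ΣP(t=0)·Q(t=0) = 466×5 + 7×14 = 2330 + 98 = 2428
Index = 2435 / 2428 × 100 = 100.2883

100.29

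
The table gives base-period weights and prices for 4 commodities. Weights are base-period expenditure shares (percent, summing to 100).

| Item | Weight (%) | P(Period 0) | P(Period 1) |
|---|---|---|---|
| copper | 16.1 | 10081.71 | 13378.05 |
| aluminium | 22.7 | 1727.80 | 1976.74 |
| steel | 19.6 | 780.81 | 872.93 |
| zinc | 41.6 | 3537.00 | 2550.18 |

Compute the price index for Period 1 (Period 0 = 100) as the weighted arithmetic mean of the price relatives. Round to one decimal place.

copper: 16.1 × (13378.05/10081.71) = 16.1 × 1.326962 = 21.3641
aluminium: 22.7 × (1976.74/1727.80) = 22.7 × 1.144079 = 25.9706
steel: 19.6 × (872.93/780.81) = 19.6 × 1.117980 = 21.9124
zinc: 41.6 × (2550.18/3537.00) = 41.6 × 0.721001 = 29.9936
Index = Σ wᵢ·(p₁ᵢ/p₀ᵢ) = 21.3641 + 25.9706 + 21.9124 + 29.9936 = 99.2407

99.2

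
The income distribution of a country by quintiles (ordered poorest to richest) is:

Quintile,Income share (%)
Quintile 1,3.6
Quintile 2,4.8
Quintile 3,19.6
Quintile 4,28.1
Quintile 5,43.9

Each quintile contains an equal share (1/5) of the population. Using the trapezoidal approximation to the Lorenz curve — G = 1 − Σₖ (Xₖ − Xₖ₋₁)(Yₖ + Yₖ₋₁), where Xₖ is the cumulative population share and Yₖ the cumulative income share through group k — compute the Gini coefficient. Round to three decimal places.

0.416

Cumulative income shares Yₖ: 0.0360, 0.0840, 0.2800, 0.5610, 1.0000
Σ (Xₖ−Xₖ₋₁)(Yₖ+Yₖ₋₁) = (1/5)(0.0360+0.0000) + (1/5)(0.0840+0.0360) + (1/5)(0.2800+0.0840) + (1/5)(0.5610+0.2800) + (1/5)(1.0000+0.5610)
  = 0.0072 + 0.0240 + 0.0728 + 0.1682 + 0.3122 = 0.5844
G = 1 − 0.5844 = 0.4156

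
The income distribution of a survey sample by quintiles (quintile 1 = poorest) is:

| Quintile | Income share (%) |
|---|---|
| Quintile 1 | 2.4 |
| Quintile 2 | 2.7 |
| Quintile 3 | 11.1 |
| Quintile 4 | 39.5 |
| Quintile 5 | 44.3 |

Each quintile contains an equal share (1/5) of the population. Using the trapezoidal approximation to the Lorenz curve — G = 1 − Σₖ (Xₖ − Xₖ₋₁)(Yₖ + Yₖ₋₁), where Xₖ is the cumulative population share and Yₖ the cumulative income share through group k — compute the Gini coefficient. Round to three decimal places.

Cumulative income shares Yₖ: 0.0240, 0.0510, 0.1620, 0.5570, 1.0000
Σ (Xₖ−Xₖ₋₁)(Yₖ+Yₖ₋₁) = (1/5)(0.0240+0.0000) + (1/5)(0.0510+0.0240) + (1/5)(0.1620+0.0510) + (1/5)(0.5570+0.1620) + (1/5)(1.0000+0.5570)
  = 0.0048 + 0.0150 + 0.0426 + 0.1438 + 0.3114 = 0.5176
G = 1 − 0.5176 = 0.4824

0.482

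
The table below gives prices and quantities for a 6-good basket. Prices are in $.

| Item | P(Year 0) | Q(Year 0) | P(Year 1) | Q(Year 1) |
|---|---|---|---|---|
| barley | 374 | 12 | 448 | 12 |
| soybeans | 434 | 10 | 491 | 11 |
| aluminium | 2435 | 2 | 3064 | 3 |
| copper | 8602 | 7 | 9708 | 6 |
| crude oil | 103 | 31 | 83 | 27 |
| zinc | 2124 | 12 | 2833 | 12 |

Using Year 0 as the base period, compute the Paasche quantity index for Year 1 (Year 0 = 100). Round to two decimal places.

Paasche quantity index uses current-period prices as weights.
ΣP(Year 1)·Q(Year 1) = 448×12 + 491×11 + 3064×3 + 9708×6 + 83×27 + 2833×12 = 5376 + 5401 + 9192 + 58248 + 2241 + 33996 = 114454
ΣP(Year 1)·Q(Year 0) = 448×12 + 491×10 + 3064×2 + 9708×7 + 83×31 + 2833×12 = 5376 + 4910 + 6128 + 67956 + 2573 + 33996 = 120939
Index = 114454 / 120939 × 100 = 94.6378

94.64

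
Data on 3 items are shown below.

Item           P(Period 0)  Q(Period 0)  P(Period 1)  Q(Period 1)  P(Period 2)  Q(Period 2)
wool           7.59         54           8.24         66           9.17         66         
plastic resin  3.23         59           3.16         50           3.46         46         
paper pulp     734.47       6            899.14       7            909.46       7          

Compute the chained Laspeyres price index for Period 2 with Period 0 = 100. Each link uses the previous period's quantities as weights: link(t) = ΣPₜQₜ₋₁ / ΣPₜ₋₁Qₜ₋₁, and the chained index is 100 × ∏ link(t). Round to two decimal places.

122.91

Link Period 0→Period 1:
ΣP(Period 1)Q(Period 0) = 8.24×54 + 3.16×59 + 899.14×6 = 444.96 + 186.44 + 5394.84 = 6026.24
ΣP(Period 0)Q(Period 0) = 7.59×54 + 3.23×59 + 734.47×6 = 409.86 + 190.57 + 4406.82 = 5007.25
link = 6026.24/5007.25 = 1.203503
Link Period 1→Period 2:
ΣP(Period 2)Q(Period 1) = 9.17×66 + 3.46×50 + 909.46×7 = 605.22 + 173 + 6366.22 = 7144.44
ΣP(Period 1)Q(Period 1) = 8.24×66 + 3.16×50 + 899.14×7 = 543.84 + 158 + 6293.98 = 6995.82
link = 7144.44/6995.82 = 1.021244
Chained index = 100 × 1.203503 × 1.021244 = 122.9070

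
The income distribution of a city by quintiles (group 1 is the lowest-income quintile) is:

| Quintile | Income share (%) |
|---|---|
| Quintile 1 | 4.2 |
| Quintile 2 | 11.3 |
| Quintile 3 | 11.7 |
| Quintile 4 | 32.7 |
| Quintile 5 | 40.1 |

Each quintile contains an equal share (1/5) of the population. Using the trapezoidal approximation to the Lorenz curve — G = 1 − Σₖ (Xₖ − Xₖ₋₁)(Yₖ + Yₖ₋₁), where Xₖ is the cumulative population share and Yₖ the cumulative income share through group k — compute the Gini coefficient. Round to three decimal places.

Cumulative income shares Yₖ: 0.0420, 0.1550, 0.2720, 0.5990, 1.0000
Σ (Xₖ−Xₖ₋₁)(Yₖ+Yₖ₋₁) = (1/5)(0.0420+0.0000) + (1/5)(0.1550+0.0420) + (1/5)(0.2720+0.1550) + (1/5)(0.5990+0.2720) + (1/5)(1.0000+0.5990)
  = 0.0084 + 0.0394 + 0.0854 + 0.1742 + 0.3198 = 0.6272
G = 1 − 0.6272 = 0.3728

0.373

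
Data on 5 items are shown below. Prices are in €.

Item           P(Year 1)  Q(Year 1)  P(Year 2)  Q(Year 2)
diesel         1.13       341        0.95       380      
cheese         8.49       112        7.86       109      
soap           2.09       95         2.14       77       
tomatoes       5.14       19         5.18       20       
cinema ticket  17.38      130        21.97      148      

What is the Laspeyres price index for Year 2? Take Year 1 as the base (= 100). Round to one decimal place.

112.1

Laspeyres price index uses base-period quantities as weights.
ΣP(Year 2)·Q(Year 1) = 0.95×341 + 7.86×112 + 2.14×95 + 5.18×19 + 21.97×130 = 323.95 + 880.32 + 203.3 + 98.42 + 2856.1 = 4362.09
ΣP(Year 1)·Q(Year 1) = 1.13×341 + 8.49×112 + 2.09×95 + 5.14×19 + 17.38×130 = 385.33 + 950.88 + 198.55 + 97.66 + 2259.4 = 3891.82
Index = 4362.09 / 3891.82 × 100 = 112.0835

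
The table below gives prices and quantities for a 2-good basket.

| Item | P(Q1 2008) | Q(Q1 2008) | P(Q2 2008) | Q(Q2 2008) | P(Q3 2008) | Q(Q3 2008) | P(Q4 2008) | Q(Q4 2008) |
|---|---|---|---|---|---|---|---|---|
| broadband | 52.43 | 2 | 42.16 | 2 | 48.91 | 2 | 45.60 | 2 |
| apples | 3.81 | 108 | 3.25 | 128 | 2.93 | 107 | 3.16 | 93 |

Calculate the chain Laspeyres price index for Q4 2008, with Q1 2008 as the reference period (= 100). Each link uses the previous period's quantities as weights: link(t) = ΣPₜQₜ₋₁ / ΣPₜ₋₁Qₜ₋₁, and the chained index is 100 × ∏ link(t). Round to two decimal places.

83.17

Link Q1 2008→Q2 2008:
ΣP(Q2 2008)Q(Q1 2008) = 42.16×2 + 3.25×108 = 84.32 + 351 = 435.32
ΣP(Q1 2008)Q(Q1 2008) = 52.43×2 + 3.81×108 = 104.86 + 411.48 = 516.34
link = 435.32/516.34 = 0.843088
Link Q2 2008→Q3 2008:
ΣP(Q3 2008)Q(Q2 2008) = 48.91×2 + 2.93×128 = 97.82 + 375.04 = 472.86
ΣP(Q2 2008)Q(Q2 2008) = 42.16×2 + 3.25×128 = 84.32 + 416 = 500.32
link = 472.86/500.32 = 0.945115
Link Q3 2008→Q4 2008:
ΣP(Q4 2008)Q(Q3 2008) = 45.60×2 + 3.16×107 = 91.2 + 338.12 = 429.32
ΣP(Q3 2008)Q(Q3 2008) = 48.91×2 + 2.93×107 = 97.82 + 313.51 = 411.33
link = 429.32/411.33 = 1.043736
Chained index = 100 × 0.843088 × 0.945115 × 1.043736 = 83.1665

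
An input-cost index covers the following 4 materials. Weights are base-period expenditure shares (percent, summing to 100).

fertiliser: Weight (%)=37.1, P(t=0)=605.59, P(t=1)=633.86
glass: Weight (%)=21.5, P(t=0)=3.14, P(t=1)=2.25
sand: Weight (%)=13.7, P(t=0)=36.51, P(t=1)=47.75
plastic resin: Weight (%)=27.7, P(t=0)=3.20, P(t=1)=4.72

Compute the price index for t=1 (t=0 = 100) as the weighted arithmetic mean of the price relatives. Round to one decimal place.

fertiliser: 37.1 × (633.86/605.59) = 37.1 × 1.046682 = 38.8319
glass: 21.5 × (2.25/3.14) = 21.5 × 0.716561 = 15.4061
sand: 13.7 × (47.75/36.51) = 13.7 × 1.307861 = 17.9177
plastic resin: 27.7 × (4.72/3.20) = 27.7 × 1.475000 = 40.8575
Index = Σ wᵢ·(p₁ᵢ/p₀ᵢ) = 38.8319 + 15.4061 + 17.9177 + 40.8575 = 113.0131

113.0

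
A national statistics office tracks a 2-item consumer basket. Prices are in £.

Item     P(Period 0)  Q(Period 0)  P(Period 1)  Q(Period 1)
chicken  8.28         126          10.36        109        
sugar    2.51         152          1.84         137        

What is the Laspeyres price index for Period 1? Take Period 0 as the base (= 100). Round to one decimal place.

Laspeyres price index uses base-period quantities as weights.
ΣP(Period 1)·Q(Period 0) = 10.36×126 + 1.84×152 = 1305.36 + 279.68 = 1585.04
ΣP(Period 0)·Q(Period 0) = 8.28×126 + 2.51×152 = 1043.28 + 381.52 = 1424.8
Index = 1585.04 / 1424.8 × 100 = 111.2465

111.2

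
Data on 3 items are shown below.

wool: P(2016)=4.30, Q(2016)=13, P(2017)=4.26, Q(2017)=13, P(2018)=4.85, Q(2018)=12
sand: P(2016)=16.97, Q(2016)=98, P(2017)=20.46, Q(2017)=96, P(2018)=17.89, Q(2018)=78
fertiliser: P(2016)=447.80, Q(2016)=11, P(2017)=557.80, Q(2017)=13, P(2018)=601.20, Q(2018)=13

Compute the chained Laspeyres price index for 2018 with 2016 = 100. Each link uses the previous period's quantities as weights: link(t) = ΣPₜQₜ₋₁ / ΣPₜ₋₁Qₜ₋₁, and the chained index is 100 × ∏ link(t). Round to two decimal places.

127.68

Link 2016→2017:
ΣP(2017)Q(2016) = 4.26×13 + 20.46×98 + 557.80×11 = 55.38 + 2005.08 + 6135.8 = 8196.26
ΣP(2016)Q(2016) = 4.30×13 + 16.97×98 + 447.80×11 = 55.9 + 1663.06 + 4925.8 = 6644.76
link = 8196.26/6644.76 = 1.233492
Link 2017→2018:
ΣP(2018)Q(2017) = 4.85×13 + 17.89×96 + 601.20×13 = 63.05 + 1717.44 + 7815.6 = 9596.09
ΣP(2017)Q(2017) = 4.26×13 + 20.46×96 + 557.80×13 = 55.38 + 1964.16 + 7251.4 = 9270.94
link = 9596.09/9270.94 = 1.035072
Chained index = 100 × 1.233492 × 1.035072 = 127.6753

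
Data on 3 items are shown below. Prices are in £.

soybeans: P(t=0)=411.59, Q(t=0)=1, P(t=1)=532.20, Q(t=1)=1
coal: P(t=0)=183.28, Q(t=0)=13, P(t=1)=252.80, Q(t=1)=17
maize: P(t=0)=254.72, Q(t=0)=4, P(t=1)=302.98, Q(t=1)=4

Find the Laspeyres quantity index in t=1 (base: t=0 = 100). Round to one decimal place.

Laspeyres quantity index uses base-period prices as weights.
ΣP(t=0)·Q(t=1) = 411.59×1 + 183.28×17 + 254.72×4 = 411.59 + 3115.76 + 1018.88 = 4546.23
ΣP(t=0)·Q(t=0) = 411.59×1 + 183.28×13 + 254.72×4 = 411.59 + 2382.64 + 1018.88 = 3813.11
Index = 4546.23 / 3813.11 × 100 = 119.2263

119.2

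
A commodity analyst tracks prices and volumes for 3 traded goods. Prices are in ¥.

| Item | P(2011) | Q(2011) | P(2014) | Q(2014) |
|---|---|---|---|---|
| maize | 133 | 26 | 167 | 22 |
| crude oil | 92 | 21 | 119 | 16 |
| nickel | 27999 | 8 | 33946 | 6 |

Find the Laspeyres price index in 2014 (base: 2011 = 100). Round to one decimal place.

Laspeyres price index uses base-period quantities as weights.
ΣP(2014)·Q(2011) = 167×26 + 119×21 + 33946×8 = 4342 + 2499 + 271568 = 278409
ΣP(2011)·Q(2011) = 133×26 + 92×21 + 27999×8 = 3458 + 1932 + 223992 = 229382
Index = 278409 / 229382 × 100 = 121.3735

121.4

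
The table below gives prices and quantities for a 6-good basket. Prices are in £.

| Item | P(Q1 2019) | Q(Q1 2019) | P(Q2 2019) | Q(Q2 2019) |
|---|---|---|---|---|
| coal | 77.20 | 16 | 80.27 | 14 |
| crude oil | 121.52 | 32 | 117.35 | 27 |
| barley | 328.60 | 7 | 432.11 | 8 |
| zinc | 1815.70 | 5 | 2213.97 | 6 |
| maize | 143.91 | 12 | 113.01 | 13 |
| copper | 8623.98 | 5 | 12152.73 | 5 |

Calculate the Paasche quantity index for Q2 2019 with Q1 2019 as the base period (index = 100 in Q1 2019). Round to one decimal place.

Paasche quantity index uses current-period prices as weights.
ΣP(Q2 2019)·Q(Q2 2019) = 80.27×14 + 117.35×27 + 432.11×8 + 2213.97×6 + 113.01×13 + 12152.73×5 = 1123.78 + 3168.45 + 3456.88 + 13283.82 + 1469.13 + 60763.65 = 83265.71
ΣP(Q2 2019)·Q(Q1 2019) = 80.27×16 + 117.35×32 + 432.11×7 + 2213.97×5 + 113.01×12 + 12152.73×5 = 1284.32 + 3755.2 + 3024.77 + 11069.85 + 1356.12 + 60763.65 = 81253.91
Index = 83265.71 / 81253.91 × 100 = 102.4759

102.5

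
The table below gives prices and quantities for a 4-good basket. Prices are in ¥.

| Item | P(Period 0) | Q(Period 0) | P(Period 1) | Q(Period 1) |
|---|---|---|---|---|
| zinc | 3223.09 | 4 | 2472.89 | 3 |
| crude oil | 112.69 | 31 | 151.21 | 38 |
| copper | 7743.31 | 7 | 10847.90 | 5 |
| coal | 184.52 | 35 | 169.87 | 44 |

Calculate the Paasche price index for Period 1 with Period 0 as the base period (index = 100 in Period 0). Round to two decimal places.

Paasche price index uses current-period quantities as weights.
ΣP(Period 1)·Q(Period 1) = 2472.89×3 + 151.21×38 + 10847.90×5 + 169.87×44 = 7418.67 + 5745.98 + 54239.5 + 7474.28 = 74878.43
ΣP(Period 0)·Q(Period 1) = 3223.09×3 + 112.69×38 + 7743.31×5 + 184.52×44 = 9669.27 + 4282.22 + 38716.55 + 8118.88 = 60786.92
Index = 74878.43 / 60786.92 × 100 = 123.1818

123.18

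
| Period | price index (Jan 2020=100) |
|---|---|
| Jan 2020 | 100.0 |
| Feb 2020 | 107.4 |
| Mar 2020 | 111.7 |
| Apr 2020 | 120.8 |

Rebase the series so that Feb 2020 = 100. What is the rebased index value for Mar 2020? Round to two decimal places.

Rebased(Mar 2020) = 111.7 / 107.4 × 100 = 104.0037

104.00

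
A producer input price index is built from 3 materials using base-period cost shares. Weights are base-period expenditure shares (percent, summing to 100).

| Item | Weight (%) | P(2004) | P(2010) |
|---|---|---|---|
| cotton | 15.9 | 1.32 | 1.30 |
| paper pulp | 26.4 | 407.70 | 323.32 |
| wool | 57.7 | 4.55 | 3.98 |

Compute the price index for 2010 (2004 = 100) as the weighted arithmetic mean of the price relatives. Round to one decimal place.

87.1

cotton: 15.9 × (1.30/1.32) = 15.9 × 0.984848 = 15.6591
paper pulp: 26.4 × (323.32/407.70) = 26.4 × 0.793034 = 20.9361
wool: 57.7 × (3.98/4.55) = 57.7 × 0.874725 = 50.4716
Index = Σ wᵢ·(p₁ᵢ/p₀ᵢ) = 15.6591 + 20.9361 + 50.4716 = 87.0668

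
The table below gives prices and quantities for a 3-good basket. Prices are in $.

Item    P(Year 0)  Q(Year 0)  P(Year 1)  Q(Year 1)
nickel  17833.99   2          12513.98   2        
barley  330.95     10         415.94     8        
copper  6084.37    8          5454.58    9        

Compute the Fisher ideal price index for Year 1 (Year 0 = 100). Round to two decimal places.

Laspeyres component (base-period weights):
ΣP(Year 1)Q(Year 0) = 12513.98×2 + 415.94×10 + 5454.58×8 = 25027.96 + 4159.4 + 43636.64 = 72824
ΣP(Year 0)Q(Year 0) = 17833.99×2 + 330.95×10 + 6084.37×8 = 35667.98 + 3309.5 + 48674.96 = 87652.44
L = 72824 / 87652.44 × 100 = 83.0827
Paasche component (current-period weights):
ΣP(Year 1)Q(Year 1) = 12513.98×2 + 415.94×8 + 5454.58×9 = 25027.96 + 3327.52 + 49091.22 = 77446.7
ΣP(Year 0)Q(Year 1) = 17833.99×2 + 330.95×8 + 6084.37×9 = 35667.98 + 2647.6 + 54759.33 = 93074.91
P = 77446.7 / 93074.91 × 100 = 83.2090
Fisher = √(L × P) = √(83.0827 × 83.2090) = 83.1458

83.15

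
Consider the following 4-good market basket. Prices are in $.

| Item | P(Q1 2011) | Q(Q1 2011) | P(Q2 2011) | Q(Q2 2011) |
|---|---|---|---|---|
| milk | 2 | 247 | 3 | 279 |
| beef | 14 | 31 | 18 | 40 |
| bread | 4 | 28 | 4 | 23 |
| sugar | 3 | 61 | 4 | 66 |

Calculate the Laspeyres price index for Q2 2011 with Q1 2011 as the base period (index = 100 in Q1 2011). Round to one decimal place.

135.3

Laspeyres price index uses base-period quantities as weights.
ΣP(Q2 2011)·Q(Q1 2011) = 3×247 + 18×31 + 4×28 + 4×61 = 741 + 558 + 112 + 244 = 1655
ΣP(Q1 2011)·Q(Q1 2011) = 2×247 + 14×31 + 4×28 + 3×61 = 494 + 434 + 112 + 183 = 1223
Index = 1655 / 1223 × 100 = 135.3230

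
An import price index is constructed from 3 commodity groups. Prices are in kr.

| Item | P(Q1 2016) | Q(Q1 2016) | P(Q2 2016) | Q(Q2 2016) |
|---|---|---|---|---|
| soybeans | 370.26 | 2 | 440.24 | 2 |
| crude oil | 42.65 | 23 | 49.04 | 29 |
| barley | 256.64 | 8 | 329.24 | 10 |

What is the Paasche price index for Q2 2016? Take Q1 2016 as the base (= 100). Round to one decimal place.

123.1

Paasche price index uses current-period quantities as weights.
ΣP(Q2 2016)·Q(Q2 2016) = 440.24×2 + 49.04×29 + 329.24×10 = 880.48 + 1422.16 + 3292.4 = 5595.04
ΣP(Q1 2016)·Q(Q2 2016) = 370.26×2 + 42.65×29 + 256.64×10 = 740.52 + 1236.85 + 2566.4 = 4543.77
Index = 5595.04 / 4543.77 × 100 = 123.1365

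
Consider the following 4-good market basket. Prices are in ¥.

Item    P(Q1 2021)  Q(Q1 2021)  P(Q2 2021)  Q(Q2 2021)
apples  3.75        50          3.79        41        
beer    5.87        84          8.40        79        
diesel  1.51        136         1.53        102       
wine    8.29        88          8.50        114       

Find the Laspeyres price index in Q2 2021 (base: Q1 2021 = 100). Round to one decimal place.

114.6

Laspeyres price index uses base-period quantities as weights.
ΣP(Q2 2021)·Q(Q1 2021) = 3.79×50 + 8.40×84 + 1.53×136 + 8.50×88 = 189.5 + 705.6 + 208.08 + 748 = 1851.18
ΣP(Q1 2021)·Q(Q1 2021) = 3.75×50 + 5.87×84 + 1.51×136 + 8.29×88 = 187.5 + 493.08 + 205.36 + 729.52 = 1615.46
Index = 1851.18 / 1615.46 × 100 = 114.5915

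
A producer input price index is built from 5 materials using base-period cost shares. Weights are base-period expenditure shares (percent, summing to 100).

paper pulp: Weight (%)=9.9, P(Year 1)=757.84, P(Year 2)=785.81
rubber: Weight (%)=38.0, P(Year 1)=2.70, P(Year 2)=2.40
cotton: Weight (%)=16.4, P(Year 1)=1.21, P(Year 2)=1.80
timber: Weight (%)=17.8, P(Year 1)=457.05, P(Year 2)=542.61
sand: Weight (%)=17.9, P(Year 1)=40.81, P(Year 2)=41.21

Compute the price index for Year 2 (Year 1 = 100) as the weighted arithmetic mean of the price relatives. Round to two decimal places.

107.65

paper pulp: 9.9 × (785.81/757.84) = 9.9 × 1.036908 = 10.2654
rubber: 38.0 × (2.40/2.70) = 38.0 × 0.888889 = 33.7778
cotton: 16.4 × (1.80/1.21) = 16.4 × 1.487603 = 24.3967
timber: 17.8 × (542.61/457.05) = 17.8 × 1.187201 = 21.1322
sand: 17.9 × (41.21/40.81) = 17.9 × 1.009802 = 18.0754
Index = Σ wᵢ·(p₁ᵢ/p₀ᵢ) = 10.2654 + 33.7778 + 24.3967 + 21.1322 + 18.0754 = 107.6475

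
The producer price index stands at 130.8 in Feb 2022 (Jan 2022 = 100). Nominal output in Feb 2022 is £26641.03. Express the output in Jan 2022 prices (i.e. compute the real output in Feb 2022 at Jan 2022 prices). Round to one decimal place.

20367.8

Real = Nominal ÷ (Index/100) = 26641.03 ÷ (130.8/100)
     = 26641.03 ÷ 1.308 = 20367.7599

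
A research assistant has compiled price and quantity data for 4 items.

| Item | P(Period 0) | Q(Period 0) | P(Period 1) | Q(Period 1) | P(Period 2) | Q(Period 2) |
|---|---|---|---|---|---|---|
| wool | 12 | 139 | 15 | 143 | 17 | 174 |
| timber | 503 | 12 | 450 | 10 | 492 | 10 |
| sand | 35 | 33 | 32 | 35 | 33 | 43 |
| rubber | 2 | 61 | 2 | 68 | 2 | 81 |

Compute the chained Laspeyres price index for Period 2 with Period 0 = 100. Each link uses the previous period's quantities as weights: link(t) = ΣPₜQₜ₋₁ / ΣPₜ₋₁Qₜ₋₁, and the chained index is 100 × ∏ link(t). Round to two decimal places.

105.51

Link Period 0→Period 1:
ΣP(Period 1)Q(Period 0) = 15×139 + 450×12 + 32×33 + 2×61 = 2085 + 5400 + 1056 + 122 = 8663
ΣP(Period 0)Q(Period 0) = 12×139 + 503×12 + 35×33 + 2×61 = 1668 + 6036 + 1155 + 122 = 8981
link = 8663/8981 = 0.964592
Link Period 1→Period 2:
ΣP(Period 2)Q(Period 1) = 17×143 + 492×10 + 33×35 + 2×68 = 2431 + 4920 + 1155 + 136 = 8642
ΣP(Period 1)Q(Period 1) = 15×143 + 450×10 + 32×35 + 2×68 = 2145 + 4500 + 1120 + 136 = 7901
link = 8642/7901 = 1.093786
Chained index = 100 × 0.964592 × 1.093786 = 105.5057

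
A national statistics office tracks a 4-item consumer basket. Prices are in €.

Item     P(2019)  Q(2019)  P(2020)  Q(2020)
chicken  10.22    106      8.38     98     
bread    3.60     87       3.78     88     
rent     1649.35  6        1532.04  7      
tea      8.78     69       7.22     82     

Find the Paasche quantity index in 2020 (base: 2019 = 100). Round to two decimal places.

114.33

Paasche quantity index uses current-period prices as weights.
ΣP(2020)·Q(2020) = 8.38×98 + 3.78×88 + 1532.04×7 + 7.22×82 = 821.24 + 332.64 + 10724.28 + 592.04 = 12470.2
ΣP(2020)·Q(2019) = 8.38×106 + 3.78×87 + 1532.04×6 + 7.22×69 = 888.28 + 328.86 + 9192.24 + 498.18 = 10907.56
Index = 12470.2 / 10907.56 × 100 = 114.3262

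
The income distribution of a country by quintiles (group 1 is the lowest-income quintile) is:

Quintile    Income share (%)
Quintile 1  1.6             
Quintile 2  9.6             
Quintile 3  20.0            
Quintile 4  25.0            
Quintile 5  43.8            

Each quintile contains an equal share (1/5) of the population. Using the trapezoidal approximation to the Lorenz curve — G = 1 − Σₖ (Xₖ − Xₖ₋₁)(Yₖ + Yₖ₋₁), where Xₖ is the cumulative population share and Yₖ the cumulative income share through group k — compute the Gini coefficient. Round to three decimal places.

Cumulative income shares Yₖ: 0.0160, 0.1120, 0.3120, 0.5620, 1.0000
Σ (Xₖ−Xₖ₋₁)(Yₖ+Yₖ₋₁) = (1/5)(0.0160+0.0000) + (1/5)(0.1120+0.0160) + (1/5)(0.3120+0.1120) + (1/5)(0.5620+0.3120) + (1/5)(1.0000+0.5620)
  = 0.0032 + 0.0256 + 0.0848 + 0.1748 + 0.3124 = 0.6008
G = 1 − 0.6008 = 0.3992

0.399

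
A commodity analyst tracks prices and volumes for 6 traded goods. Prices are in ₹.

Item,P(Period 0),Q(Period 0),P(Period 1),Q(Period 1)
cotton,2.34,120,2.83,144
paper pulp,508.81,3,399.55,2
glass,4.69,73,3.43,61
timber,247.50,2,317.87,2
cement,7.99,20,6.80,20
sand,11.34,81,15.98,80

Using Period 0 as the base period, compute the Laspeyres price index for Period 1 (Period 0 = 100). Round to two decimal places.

103.54

Laspeyres price index uses base-period quantities as weights.
ΣP(Period 1)·Q(Period 0) = 2.83×120 + 399.55×3 + 3.43×73 + 317.87×2 + 6.80×20 + 15.98×81 = 339.6 + 1198.65 + 250.39 + 635.74 + 136 + 1294.38 = 3854.76
ΣP(Period 0)·Q(Period 0) = 2.34×120 + 508.81×3 + 4.69×73 + 247.50×2 + 7.99×20 + 11.34×81 = 280.8 + 1526.43 + 342.37 + 495 + 159.8 + 918.54 = 3722.94
Index = 3854.76 / 3722.94 × 100 = 103.5408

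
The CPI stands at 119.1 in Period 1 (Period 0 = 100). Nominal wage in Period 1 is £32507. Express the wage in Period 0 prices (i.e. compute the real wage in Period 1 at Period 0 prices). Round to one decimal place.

27293.9

Real = Nominal ÷ (Index/100) = 32507 ÷ (119.1/100)
     = 32507 ÷ 1.191 = 27293.8707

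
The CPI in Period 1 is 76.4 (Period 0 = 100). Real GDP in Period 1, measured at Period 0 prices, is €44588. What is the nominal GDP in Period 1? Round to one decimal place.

Nominal = Real × (Index/100) = 44588 × (76.4/100)
        = 44588 × 0.764 = 34065.2320

34065.2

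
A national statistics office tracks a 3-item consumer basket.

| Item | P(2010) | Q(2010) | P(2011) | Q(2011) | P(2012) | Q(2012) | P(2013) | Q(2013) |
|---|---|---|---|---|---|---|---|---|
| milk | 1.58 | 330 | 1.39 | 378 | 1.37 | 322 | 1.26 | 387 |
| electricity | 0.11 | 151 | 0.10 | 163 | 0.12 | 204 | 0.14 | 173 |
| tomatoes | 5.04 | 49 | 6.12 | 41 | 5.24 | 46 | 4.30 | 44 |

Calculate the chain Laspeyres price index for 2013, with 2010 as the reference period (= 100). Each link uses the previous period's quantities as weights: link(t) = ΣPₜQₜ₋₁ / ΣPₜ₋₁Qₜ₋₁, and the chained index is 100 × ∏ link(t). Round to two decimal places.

Link 2010→2011:
ΣP(2011)Q(2010) = 1.39×330 + 0.10×151 + 6.12×49 = 458.7 + 15.1 + 299.88 = 773.68
ΣP(2010)Q(2010) = 1.58×330 + 0.11×151 + 5.04×49 = 521.4 + 16.61 + 246.96 = 784.97
link = 773.68/784.97 = 0.985617
Link 2011→2012:
ΣP(2012)Q(2011) = 1.37×378 + 0.12×163 + 5.24×41 = 517.86 + 19.56 + 214.84 = 752.26
ΣP(2011)Q(2011) = 1.39×378 + 0.10×163 + 6.12×41 = 525.42 + 16.3 + 250.92 = 792.64
link = 752.26/792.64 = 0.949056
Link 2012→2013:
ΣP(2013)Q(2012) = 1.26×322 + 0.14×204 + 4.30×46 = 405.72 + 28.56 + 197.8 = 632.08
ΣP(2012)Q(2012) = 1.37×322 + 0.12×204 + 5.24×46 = 441.14 + 24.48 + 241.04 = 706.66
link = 632.08/706.66 = 0.894461
Chained index = 100 × 0.985617 × 0.949056 × 0.894461 = 83.6685

83.67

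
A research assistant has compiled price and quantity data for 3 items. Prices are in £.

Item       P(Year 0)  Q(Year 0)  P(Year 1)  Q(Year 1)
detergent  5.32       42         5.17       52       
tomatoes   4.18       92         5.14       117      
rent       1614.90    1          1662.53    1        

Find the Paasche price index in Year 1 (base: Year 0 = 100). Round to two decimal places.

106.39

Paasche price index uses current-period quantities as weights.
ΣP(Year 1)·Q(Year 1) = 5.17×52 + 5.14×117 + 1662.53×1 = 268.84 + 601.38 + 1662.53 = 2532.75
ΣP(Year 0)·Q(Year 1) = 5.32×52 + 4.18×117 + 1614.90×1 = 276.64 + 489.06 + 1614.9 = 2380.6
Index = 2532.75 / 2380.6 × 100 = 106.3912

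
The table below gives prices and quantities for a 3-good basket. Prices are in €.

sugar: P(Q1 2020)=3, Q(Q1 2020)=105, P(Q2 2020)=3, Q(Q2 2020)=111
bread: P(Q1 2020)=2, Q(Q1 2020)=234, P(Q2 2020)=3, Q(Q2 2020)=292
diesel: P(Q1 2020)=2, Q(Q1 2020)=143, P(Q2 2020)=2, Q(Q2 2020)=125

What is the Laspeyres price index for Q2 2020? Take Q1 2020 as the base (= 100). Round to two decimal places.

Laspeyres price index uses base-period quantities as weights.
ΣP(Q2 2020)·Q(Q1 2020) = 3×105 + 3×234 + 2×143 = 315 + 702 + 286 = 1303
ΣP(Q1 2020)·Q(Q1 2020) = 3×105 + 2×234 + 2×143 = 315 + 468 + 286 = 1069
Index = 1303 / 1069 × 100 = 121.8896

121.89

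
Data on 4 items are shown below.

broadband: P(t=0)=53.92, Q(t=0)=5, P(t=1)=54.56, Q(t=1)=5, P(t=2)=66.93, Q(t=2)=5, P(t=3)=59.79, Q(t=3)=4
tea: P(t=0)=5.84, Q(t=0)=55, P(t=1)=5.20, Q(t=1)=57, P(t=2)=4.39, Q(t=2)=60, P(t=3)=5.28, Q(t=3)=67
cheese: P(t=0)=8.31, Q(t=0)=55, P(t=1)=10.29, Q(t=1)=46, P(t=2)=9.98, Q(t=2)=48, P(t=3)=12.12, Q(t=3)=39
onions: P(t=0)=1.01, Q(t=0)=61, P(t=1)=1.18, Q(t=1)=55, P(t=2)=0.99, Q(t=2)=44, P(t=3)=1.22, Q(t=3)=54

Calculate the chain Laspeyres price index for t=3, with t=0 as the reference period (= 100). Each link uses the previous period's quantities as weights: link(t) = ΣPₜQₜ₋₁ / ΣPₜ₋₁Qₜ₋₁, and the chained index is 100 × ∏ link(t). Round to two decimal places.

119.45

Link t=0→t=1:
ΣP(t=1)Q(t=0) = 54.56×5 + 5.20×55 + 10.29×55 + 1.18×61 = 272.8 + 286 + 565.95 + 71.98 = 1196.73
ΣP(t=0)Q(t=0) = 53.92×5 + 5.84×55 + 8.31×55 + 1.01×61 = 269.6 + 321.2 + 457.05 + 61.61 = 1109.46
link = 1196.73/1109.46 = 1.078660
Link t=1→t=2:
ΣP(t=2)Q(t=1) = 66.93×5 + 4.39×57 + 9.98×46 + 0.99×55 = 334.65 + 250.23 + 459.08 + 54.45 = 1098.41
ΣP(t=1)Q(t=1) = 54.56×5 + 5.20×57 + 10.29×46 + 1.18×55 = 272.8 + 296.4 + 473.34 + 64.9 = 1107.44
link = 1098.41/1107.44 = 0.991846
Link t=2→t=3:
ΣP(t=3)Q(t=2) = 59.79×5 + 5.28×60 + 12.12×48 + 1.22×44 = 298.95 + 316.8 + 581.76 + 53.68 = 1251.19
ΣP(t=2)Q(t=2) = 66.93×5 + 4.39×60 + 9.98×48 + 0.99×44 = 334.65 + 263.4 + 479.04 + 43.56 = 1120.65
link = 1251.19/1120.65 = 1.116486
Chained index = 100 × 1.078660 × 0.991846 × 1.116486 = 119.4489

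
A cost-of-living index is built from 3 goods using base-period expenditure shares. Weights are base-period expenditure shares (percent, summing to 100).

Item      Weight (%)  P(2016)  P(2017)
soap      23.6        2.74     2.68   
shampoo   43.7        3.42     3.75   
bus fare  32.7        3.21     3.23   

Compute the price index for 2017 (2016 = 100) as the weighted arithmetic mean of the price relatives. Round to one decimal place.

soap: 23.6 × (2.68/2.74) = 23.6 × 0.978102 = 23.0832
shampoo: 43.7 × (3.75/3.42) = 43.7 × 1.096491 = 47.9167
bus fare: 32.7 × (3.23/3.21) = 32.7 × 1.006231 = 32.9037
Index = Σ wᵢ·(p₁ᵢ/p₀ᵢ) = 23.0832 + 47.9167 + 32.9037 = 103.9036

103.9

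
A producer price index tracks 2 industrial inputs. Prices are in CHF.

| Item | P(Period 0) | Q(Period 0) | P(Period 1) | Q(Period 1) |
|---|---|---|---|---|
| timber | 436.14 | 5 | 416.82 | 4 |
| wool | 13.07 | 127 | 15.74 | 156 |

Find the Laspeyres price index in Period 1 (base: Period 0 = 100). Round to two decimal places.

106.31

Laspeyres price index uses base-period quantities as weights.
ΣP(Period 1)·Q(Period 0) = 416.82×5 + 15.74×127 = 2084.1 + 1998.98 = 4083.08
ΣP(Period 0)·Q(Period 0) = 436.14×5 + 13.07×127 = 2180.7 + 1659.89 = 3840.59
Index = 4083.08 / 3840.59 × 100 = 106.3139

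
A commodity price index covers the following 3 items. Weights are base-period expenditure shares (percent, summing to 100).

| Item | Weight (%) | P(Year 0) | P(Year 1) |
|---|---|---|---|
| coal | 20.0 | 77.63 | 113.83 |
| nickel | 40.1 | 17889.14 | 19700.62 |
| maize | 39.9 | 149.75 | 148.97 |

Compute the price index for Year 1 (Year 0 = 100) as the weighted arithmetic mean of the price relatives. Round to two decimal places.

113.18

coal: 20.0 × (113.83/77.63) = 20.0 × 1.466315 = 29.3263
nickel: 40.1 × (19700.62/17889.14) = 40.1 × 1.101261 = 44.1606
maize: 39.9 × (148.97/149.75) = 39.9 × 0.994791 = 39.6922
Index = Σ wᵢ·(p₁ᵢ/p₀ᵢ) = 29.3263 + 44.1606 + 39.6922 = 113.1790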